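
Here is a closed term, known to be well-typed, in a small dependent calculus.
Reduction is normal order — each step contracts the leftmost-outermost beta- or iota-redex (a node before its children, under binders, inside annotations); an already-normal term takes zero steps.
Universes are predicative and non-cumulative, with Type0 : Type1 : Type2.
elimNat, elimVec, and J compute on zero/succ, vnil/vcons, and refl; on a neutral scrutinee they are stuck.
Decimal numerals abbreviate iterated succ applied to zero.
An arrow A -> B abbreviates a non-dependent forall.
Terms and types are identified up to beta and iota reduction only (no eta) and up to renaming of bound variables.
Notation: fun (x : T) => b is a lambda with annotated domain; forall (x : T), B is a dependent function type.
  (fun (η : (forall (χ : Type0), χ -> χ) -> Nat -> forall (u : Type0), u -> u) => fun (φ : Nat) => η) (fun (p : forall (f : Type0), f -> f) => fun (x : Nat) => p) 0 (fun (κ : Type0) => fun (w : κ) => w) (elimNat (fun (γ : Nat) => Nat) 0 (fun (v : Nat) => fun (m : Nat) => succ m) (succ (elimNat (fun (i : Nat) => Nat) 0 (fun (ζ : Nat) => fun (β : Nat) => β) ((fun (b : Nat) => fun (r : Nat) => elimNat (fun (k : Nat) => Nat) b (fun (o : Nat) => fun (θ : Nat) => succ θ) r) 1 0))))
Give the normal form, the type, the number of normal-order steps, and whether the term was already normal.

normal form:
  fun (η : Type0) => fun (χ : η) => χ
type:
  forall (η : Type0), η -> η
reduction steps (normal order): 4
term was already normal: no
first redex: a beta-redex


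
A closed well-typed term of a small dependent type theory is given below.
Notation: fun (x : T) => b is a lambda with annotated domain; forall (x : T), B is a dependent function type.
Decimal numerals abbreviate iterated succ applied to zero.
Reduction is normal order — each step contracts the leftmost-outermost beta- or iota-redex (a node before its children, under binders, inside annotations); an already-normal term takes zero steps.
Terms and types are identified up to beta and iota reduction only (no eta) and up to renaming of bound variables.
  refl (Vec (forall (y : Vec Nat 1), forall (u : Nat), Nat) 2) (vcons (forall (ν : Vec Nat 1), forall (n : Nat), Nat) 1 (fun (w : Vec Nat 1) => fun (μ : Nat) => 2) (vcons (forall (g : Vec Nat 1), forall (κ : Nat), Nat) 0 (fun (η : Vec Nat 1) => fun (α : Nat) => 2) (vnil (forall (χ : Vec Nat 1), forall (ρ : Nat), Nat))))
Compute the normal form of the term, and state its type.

resulting normal form:
  refl (Vec (forall (y : Vec Nat 1), forall (u : Nat), Nat) 2) (vcons (forall (ν : Vec Nat 1), forall (n : Nat), Nat) 1 (fun (w : Vec Nat 1) => fun (μ : Nat) => 2) (vcons (forall (g : Vec Nat 1), forall (κ : Nat), Nat) 0 (fun (η : Vec Nat 1) => fun (α : Nat) => 2) (vnil (forall (χ : Vec Nat 1), forall (ρ : Nat), Nat))))
the term's type:
  Eq (Vec (forall (y : Vec Nat 1), forall (u : Nat), Nat) 2) (vcons (forall (ν : Vec Nat 1), forall (n : Nat), Nat) 1 (fun (w : Vec Nat 1) => fun (μ : Nat) => 2) (vcons (forall (g : Vec Nat 1), forall (κ : Nat), Nat) 0 (fun (η : Vec Nat 1) => fun (α : Nat) => 2) (vnil (forall (χ : Vec Nat 1), forall (ρ : Nat), Nat)))) (vcons (forall (σ : Vec Nat 1), forall (s : Nat), Nat) 1 (fun (δ : Vec Nat 1) => fun (m : Nat) => 2) (vcons (forall (θ : Vec Nat 1), forall (ξ : Nat), Nat) 0 (fun (o : Vec Nat 1) => fun (a : Nat) => 2) (vnil (forall (τ : Vec Nat 1), forall (r : Nat), Nat))))
observation: the term is already in normal form.


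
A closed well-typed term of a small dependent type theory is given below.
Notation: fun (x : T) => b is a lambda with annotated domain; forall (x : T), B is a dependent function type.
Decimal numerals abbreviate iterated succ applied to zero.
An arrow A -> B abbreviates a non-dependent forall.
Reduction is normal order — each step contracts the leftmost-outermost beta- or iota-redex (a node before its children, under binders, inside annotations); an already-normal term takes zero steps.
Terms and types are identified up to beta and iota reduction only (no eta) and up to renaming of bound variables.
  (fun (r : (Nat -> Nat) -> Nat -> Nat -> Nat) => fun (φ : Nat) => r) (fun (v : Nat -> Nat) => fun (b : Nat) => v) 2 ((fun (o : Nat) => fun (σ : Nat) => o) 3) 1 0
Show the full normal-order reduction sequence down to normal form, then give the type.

reduction (normal order):
  (fun (r : (Nat -> Nat) -> Nat -> Nat -> Nat) => fun (φ : Nat) => r) (fun (v : Nat -> Nat) => fun (b : Nat) => v) 2 ((fun (o : Nat) => fun (σ : Nat) => o) 3) 1 0
  ~> (fun (r : Nat) => fun (φ : Nat -> Nat) => fun (v : Nat) => φ) 2 ((fun (b : Nat) => fun (o : Nat) => b) 3) 1 0
  ~> (fun (r : Nat -> Nat) => fun (φ : Nat) => r) ((fun (v : Nat) => fun (b : Nat) => v) 3) 1 0
  ~> (fun (r : Nat) => (fun (φ : Nat) => fun (v : Nat) => φ) 3) 1 0
  ~> (fun (r : Nat) => fun (φ : Nat) => r) 3 0
  ~> (fun (r : Nat) => 3) 0
  ~> 3
type:
  Nat


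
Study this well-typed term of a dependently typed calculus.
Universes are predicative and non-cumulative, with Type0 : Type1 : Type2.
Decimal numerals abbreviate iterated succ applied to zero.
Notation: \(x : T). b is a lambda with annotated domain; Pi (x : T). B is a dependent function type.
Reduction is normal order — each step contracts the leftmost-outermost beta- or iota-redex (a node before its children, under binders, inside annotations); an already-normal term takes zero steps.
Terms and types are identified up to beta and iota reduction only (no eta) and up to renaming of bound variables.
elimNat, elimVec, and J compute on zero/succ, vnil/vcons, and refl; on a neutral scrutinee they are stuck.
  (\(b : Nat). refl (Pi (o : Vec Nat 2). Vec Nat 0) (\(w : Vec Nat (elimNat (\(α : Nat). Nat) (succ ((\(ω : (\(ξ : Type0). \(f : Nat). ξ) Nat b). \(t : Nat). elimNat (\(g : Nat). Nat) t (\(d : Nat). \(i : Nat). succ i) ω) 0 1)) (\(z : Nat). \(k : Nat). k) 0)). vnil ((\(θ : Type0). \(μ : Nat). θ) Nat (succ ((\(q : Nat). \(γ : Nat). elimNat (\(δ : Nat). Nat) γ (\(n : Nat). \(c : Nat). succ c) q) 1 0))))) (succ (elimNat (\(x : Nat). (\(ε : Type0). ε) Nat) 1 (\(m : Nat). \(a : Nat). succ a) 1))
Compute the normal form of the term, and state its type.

normal form:
  refl (Pi (b : Vec Nat 2). Vec Nat 0) (\(o : Vec Nat 2). vnil Nat)
inferred type:
  Eq (Pi (b : Vec Nat 2). Vec Nat 0) (\(o : Vec Nat 2). vnil Nat) (\(w : Vec Nat 2). vnil Nat)
observation: 7 normal-order steps separate the term from its normal form.


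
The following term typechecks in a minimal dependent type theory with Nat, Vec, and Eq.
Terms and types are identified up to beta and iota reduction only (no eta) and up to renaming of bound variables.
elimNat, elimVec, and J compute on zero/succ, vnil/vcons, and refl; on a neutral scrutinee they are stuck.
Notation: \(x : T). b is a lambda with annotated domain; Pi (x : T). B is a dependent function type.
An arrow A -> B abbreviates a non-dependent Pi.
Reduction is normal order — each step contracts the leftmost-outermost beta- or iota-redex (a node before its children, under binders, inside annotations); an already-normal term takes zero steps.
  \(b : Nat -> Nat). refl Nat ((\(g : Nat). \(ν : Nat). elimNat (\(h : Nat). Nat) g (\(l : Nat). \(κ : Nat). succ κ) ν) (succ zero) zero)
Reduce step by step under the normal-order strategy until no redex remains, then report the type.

normal-order reduction:
  \(b : Nat -> Nat). refl Nat ((\(g : Nat). \(ν : Nat). elimNat (\(h : Nat). Nat) g (\(l : Nat). \(κ : Nat). succ κ) ν) (succ zero) zero)
  ~> \(b : Nat -> Nat). refl Nat ((\(g : Nat). elimNat (\(ν : Nat). Nat) (succ zero) (\(h : Nat). \(l : Nat). succ l) g) zero)
  ~> \(b : Nat -> Nat). refl Nat (elimNat (\(g : Nat). Nat) (succ zero) (\(ν : Nat). \(h : Nat). succ h) zero)
  ~> \(b : Nat -> Nat). refl Nat (succ zero)
the term's type:
  (Nat -> Nat) -> Eq Nat (succ zero) (succ zero)


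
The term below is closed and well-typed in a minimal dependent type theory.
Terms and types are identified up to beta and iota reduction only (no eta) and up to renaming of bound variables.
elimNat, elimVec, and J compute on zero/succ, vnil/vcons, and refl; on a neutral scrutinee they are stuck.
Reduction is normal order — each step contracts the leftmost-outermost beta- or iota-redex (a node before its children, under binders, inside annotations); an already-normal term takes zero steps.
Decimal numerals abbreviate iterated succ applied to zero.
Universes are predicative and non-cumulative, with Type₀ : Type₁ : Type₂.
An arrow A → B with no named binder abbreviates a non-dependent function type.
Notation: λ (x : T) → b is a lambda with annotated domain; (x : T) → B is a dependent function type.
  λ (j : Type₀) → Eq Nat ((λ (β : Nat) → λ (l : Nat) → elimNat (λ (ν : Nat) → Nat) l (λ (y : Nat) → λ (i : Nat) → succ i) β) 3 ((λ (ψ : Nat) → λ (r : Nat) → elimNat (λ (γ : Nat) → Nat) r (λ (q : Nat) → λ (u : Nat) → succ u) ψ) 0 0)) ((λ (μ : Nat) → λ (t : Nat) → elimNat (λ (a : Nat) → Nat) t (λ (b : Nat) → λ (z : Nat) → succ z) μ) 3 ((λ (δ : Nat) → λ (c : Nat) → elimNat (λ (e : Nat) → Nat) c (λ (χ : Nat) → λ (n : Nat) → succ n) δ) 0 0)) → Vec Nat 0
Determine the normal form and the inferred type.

normal form:
  λ (j : Type₀) → Eq Nat 3 3 → Vec Nat 0
type:
  Type₀ → Type₀
observation: 30 normal-order steps separate the term from its normal form.


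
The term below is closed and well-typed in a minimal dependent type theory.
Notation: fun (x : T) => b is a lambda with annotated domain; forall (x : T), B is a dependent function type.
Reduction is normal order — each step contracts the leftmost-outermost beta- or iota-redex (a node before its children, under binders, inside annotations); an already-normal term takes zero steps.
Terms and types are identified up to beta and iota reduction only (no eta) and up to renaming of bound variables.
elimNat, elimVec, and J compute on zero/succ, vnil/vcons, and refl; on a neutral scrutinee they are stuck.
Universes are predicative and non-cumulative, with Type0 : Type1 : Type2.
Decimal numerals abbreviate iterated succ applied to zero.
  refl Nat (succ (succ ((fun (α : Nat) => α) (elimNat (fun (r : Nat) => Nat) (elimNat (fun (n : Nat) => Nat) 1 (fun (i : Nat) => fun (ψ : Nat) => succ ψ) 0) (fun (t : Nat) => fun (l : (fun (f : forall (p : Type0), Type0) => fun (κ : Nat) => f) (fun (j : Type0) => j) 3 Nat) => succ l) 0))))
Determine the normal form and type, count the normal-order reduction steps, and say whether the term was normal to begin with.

resulting normal form:
  refl Nat 3
type:
  Eq Nat 3 3
normal-order step count: 3
term was already normal: no
first redex: a beta-redex


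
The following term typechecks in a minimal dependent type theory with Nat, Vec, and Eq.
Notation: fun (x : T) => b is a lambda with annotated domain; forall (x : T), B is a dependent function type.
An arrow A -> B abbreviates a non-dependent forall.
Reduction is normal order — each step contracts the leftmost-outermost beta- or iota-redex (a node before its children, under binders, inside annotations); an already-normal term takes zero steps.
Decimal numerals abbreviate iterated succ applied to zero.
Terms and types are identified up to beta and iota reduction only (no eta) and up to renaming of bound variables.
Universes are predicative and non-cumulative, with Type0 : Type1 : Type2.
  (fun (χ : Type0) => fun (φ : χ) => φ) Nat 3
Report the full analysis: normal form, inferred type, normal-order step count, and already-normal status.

normal form:
  3
the term's type:
  Nat
steps to reach normal form (normal order): 2
term was already normal: no
first contracted redex: a beta-redex


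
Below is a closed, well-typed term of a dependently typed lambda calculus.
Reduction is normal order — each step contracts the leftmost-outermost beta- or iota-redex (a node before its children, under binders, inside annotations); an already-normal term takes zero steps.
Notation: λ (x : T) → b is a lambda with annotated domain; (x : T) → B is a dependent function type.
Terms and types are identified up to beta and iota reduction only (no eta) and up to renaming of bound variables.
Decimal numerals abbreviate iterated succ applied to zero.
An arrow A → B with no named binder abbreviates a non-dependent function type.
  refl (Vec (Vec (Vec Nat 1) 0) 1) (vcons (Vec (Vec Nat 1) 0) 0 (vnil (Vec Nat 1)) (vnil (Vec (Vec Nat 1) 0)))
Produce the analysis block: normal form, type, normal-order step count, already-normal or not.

reduced normal form:
  refl (Vec (Vec (Vec Nat 1) 0) 1) (vcons (Vec (Vec Nat 1) 0) 0 (vnil (Vec Nat 1)) (vnil (Vec (Vec Nat 1) 0)))
inferred type:
  Eq (Vec (Vec (Vec Nat 1) 0) 1) (vcons (Vec (Vec Nat 1) 0) 0 (vnil (Vec Nat 1)) (vnil (Vec (Vec Nat 1) 0))) (vcons (Vec (Vec Nat 1) 0) 0 (vnil (Vec Nat 1)) (vnil (Vec (Vec Nat 1) 0)))
steps to reach normal form (normal order): 0
started in normal form: yes


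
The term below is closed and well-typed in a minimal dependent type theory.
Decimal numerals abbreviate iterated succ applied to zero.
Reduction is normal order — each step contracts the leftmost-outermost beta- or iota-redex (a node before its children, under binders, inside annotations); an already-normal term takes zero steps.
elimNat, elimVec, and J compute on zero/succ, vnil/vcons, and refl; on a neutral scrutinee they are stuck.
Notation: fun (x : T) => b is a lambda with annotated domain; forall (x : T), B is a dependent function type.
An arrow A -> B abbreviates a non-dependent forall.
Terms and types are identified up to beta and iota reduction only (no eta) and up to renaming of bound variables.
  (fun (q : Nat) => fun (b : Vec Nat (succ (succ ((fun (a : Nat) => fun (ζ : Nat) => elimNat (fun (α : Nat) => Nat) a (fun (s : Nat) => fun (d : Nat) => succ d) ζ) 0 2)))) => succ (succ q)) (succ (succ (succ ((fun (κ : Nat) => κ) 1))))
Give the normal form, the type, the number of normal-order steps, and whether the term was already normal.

reduced normal form:
  fun (q : Vec Nat 4) => 6
the term's type:
  Vec Nat 4 -> Nat
normal-order step count: 11
started in normal form: no
first contracted redex: a beta-redex


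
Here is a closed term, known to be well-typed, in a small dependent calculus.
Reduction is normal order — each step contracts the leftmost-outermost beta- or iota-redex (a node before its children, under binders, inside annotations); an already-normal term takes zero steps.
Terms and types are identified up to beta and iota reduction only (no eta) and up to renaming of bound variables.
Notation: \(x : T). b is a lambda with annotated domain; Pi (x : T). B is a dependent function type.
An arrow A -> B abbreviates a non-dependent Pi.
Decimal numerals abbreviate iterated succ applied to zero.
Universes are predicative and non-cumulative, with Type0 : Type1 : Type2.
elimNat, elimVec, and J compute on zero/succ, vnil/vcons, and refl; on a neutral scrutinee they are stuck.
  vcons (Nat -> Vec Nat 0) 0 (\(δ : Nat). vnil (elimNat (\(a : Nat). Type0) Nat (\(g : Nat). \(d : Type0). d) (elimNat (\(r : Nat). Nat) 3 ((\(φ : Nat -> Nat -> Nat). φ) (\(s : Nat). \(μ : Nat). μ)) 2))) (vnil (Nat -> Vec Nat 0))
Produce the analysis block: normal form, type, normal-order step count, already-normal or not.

resulting normal form:
  vcons (Nat -> Vec Nat 0) 0 (\(δ : Nat). vnil Nat) (vnil (Nat -> Vec Nat 0))
inferred type:
  Vec (Nat -> Vec Nat 0) 1
reduction steps (normal order): 19
already normal: no
first contracted redex: an elimNat iota-redex


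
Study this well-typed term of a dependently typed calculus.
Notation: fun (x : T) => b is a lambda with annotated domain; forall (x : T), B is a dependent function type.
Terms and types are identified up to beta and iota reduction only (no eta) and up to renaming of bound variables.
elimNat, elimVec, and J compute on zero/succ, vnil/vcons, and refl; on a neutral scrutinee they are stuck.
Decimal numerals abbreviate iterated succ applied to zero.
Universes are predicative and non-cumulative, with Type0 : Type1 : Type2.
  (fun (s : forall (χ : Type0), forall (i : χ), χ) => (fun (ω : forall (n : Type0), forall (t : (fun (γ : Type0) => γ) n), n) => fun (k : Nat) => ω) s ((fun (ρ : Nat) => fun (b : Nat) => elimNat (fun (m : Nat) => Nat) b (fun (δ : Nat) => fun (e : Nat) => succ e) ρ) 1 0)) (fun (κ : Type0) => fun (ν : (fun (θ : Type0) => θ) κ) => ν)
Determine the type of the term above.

inferred type:
  forall (s : Type0), forall (χ : s), s


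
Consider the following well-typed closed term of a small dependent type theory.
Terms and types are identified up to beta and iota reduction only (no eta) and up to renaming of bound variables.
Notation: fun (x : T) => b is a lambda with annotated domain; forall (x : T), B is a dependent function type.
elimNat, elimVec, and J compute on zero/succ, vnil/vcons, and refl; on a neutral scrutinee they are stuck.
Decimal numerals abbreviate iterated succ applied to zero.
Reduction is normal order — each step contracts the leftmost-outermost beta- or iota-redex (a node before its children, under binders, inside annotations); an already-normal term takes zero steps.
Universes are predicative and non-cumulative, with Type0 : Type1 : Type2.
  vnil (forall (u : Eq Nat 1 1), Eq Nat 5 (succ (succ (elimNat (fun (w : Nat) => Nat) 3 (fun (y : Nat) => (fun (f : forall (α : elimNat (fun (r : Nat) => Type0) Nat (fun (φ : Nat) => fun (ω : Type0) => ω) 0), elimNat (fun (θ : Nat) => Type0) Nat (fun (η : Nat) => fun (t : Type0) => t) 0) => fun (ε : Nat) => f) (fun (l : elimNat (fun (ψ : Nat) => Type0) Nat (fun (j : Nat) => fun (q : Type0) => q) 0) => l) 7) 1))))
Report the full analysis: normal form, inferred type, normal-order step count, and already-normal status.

normal form:
  vnil (forall (u : Eq Nat 1 1), Eq Nat 5 5)
the term's type:
  Vec (forall (u : Eq Nat 1 1), Eq Nat 5 5) 0
steps to reach normal form (normal order): 6
started in normal form: no
first contracted redex: an elimNat iota-redex


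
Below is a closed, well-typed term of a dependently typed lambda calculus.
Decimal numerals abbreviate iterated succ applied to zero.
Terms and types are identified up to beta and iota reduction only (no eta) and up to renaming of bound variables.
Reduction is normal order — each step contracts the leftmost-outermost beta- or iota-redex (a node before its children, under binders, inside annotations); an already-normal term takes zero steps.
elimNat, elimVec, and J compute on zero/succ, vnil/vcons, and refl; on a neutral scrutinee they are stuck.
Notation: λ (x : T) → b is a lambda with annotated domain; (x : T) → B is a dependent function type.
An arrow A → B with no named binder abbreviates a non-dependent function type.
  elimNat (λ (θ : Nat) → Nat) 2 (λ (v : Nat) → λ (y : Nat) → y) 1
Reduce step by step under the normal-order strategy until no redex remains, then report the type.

normal-order reduction sequence:
  elimNat (λ (θ : Nat) → Nat) 2 (λ (v : Nat) → λ (y : Nat) → y) 1
  ~> (λ (θ : Nat) → λ (v : Nat) → v) 0 (elimNat (λ (y : Nat) → Nat) 2 (λ (τ : Nat) → λ (t : Nat) → t) 0)
  ~> (λ (θ : Nat) → θ) (elimNat (λ (v : Nat) → Nat) 2 (λ (y : Nat) → λ (τ : Nat) → τ) 0)
  ~> elimNat (λ (θ : Nat) → Nat) 2 (λ (v : Nat) → λ (y : Nat) → y) 0
  ~> 2
inferred type:
  Nat


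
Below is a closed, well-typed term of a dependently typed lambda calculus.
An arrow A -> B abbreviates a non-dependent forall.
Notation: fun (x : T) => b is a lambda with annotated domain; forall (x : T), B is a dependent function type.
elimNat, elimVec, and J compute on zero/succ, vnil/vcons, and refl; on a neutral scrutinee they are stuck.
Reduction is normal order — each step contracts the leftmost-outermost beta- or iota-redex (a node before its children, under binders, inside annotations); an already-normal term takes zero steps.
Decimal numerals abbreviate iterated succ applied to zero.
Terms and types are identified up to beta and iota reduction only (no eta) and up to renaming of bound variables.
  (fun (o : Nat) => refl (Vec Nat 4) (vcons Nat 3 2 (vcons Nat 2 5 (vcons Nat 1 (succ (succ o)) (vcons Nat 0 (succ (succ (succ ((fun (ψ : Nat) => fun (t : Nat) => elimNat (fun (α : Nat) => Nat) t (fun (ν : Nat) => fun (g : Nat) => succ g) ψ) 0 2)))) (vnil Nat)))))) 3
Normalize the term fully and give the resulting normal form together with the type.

reduced normal form:
  refl (Vec Nat 4) (vcons Nat 3 2 (vcons Nat 2 5 (vcons Nat 1 5 (vcons Nat 0 5 (vnil Nat)))))
type:
  Eq (Vec Nat 4) (vcons Nat 3 2 (vcons Nat 2 5 (vcons Nat 1 5 (vcons Nat 0 5 (vnil Nat))))) (vcons Nat 3 2 (vcons Nat 2 5 (vcons Nat 1 5 (vcons Nat 0 5 (vnil Nat)))))
observation: the first redex contracted is a beta-redex; the normal form is reached in 4 normal-order steps.


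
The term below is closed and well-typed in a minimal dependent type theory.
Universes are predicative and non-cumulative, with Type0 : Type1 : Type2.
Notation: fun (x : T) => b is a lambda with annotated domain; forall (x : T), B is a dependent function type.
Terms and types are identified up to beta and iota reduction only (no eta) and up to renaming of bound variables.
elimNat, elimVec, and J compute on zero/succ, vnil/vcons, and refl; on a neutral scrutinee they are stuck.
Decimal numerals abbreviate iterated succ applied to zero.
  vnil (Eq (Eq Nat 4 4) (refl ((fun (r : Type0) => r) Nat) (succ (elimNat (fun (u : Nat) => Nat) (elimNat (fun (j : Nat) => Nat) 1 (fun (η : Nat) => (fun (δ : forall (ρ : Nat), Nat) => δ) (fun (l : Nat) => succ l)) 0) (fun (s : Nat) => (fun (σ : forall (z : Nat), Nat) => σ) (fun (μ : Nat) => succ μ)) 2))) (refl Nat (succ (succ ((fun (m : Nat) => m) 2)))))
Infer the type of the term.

inferred type:
  Vec (Eq (Eq Nat 4 4) (refl Nat 4) (refl Nat 4)) 0


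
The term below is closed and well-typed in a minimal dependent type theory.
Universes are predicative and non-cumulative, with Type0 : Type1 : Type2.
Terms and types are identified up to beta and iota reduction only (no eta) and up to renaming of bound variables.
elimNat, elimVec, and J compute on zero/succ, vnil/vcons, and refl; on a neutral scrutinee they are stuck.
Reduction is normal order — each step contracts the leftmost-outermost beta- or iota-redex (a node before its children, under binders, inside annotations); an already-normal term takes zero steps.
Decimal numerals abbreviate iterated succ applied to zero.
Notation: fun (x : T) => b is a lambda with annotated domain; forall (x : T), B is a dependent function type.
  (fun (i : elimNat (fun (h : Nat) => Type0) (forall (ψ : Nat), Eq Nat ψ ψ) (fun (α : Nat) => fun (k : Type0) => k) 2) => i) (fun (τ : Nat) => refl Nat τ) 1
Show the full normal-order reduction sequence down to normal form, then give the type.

normal-order reduction:
  (fun (i : elimNat (fun (h : Nat) => Type0) (forall (ψ : Nat), Eq Nat ψ ψ) (fun (α : Nat) => fun (k : Type0) => k) 2) => i) (fun (τ : Nat) => refl Nat τ) 1
  ~> (fun (i : Nat) => refl Nat i) 1
  ~> refl Nat 1
the term's type:
  Eq Nat 1 1


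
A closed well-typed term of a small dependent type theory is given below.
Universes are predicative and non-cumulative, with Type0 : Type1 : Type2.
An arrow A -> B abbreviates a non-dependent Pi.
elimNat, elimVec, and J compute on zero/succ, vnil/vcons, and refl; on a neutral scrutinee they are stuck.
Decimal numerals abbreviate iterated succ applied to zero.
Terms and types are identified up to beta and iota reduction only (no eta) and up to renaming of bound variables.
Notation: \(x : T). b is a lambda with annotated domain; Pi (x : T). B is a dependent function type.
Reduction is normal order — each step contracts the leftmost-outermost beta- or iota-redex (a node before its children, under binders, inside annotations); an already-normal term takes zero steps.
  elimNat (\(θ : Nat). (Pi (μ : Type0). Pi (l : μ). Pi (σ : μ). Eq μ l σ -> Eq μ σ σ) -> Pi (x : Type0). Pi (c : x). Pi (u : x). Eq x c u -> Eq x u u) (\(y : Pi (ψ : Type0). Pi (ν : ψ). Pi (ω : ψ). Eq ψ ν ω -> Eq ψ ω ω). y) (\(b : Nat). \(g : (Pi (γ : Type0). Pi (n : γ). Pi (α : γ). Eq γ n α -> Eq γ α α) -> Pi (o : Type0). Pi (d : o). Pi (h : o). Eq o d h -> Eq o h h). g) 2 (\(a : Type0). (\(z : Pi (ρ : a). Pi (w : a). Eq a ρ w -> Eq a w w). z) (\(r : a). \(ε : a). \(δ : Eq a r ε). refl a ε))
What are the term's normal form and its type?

reduced normal form:
  \(θ : Type0). \(μ : θ). \(l : θ). \(σ : Eq θ μ l). refl θ l
type:
  Pi (θ : Type0). Pi (μ : θ). Pi (l : θ). Eq θ μ l -> Eq θ l l


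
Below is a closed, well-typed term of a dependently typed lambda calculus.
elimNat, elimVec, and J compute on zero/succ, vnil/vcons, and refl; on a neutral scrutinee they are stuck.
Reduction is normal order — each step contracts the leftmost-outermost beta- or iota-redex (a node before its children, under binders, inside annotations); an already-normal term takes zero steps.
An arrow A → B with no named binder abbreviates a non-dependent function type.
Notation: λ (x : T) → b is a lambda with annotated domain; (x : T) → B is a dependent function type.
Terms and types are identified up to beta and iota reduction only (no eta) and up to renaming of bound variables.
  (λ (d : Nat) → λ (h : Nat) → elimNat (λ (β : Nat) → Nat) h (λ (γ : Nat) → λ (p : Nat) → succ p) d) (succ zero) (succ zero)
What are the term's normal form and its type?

reduced normal form:
  succ (succ zero)
inferred type:
  Nat
observation: 6 normal-order steps separate the term from its normal form.


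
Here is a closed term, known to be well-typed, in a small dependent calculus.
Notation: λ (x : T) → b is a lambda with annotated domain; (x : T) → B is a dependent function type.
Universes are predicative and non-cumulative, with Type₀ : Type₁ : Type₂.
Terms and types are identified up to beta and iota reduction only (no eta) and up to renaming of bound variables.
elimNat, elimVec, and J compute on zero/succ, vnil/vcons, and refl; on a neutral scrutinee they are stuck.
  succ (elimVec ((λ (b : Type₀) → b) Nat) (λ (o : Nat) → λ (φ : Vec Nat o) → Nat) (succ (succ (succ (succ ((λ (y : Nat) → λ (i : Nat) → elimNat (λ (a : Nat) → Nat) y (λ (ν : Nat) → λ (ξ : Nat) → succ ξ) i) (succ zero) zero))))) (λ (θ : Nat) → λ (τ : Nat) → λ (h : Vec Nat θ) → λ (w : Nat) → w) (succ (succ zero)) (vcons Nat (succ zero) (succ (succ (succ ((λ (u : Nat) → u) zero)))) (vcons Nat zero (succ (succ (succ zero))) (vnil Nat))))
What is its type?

inferred type:
  Nat


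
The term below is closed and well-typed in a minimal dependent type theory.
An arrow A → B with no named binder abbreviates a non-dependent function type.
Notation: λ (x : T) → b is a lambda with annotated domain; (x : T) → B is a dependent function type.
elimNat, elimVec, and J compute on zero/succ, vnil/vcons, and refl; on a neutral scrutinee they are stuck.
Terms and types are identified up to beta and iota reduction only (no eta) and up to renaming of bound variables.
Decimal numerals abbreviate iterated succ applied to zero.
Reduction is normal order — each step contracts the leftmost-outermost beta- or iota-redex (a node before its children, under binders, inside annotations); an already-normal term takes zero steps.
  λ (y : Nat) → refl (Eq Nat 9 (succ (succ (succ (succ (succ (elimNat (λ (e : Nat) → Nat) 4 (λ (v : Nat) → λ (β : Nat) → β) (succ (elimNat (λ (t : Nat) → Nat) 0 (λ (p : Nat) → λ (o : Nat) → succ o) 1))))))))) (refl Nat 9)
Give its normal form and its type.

resulting normal form:
  λ (y : Nat) → refl (Eq Nat 9 9) (refl Nat 9)
type:
  Nat → Eq (Eq Nat 9 9) (refl Nat 9) (refl Nat 9)


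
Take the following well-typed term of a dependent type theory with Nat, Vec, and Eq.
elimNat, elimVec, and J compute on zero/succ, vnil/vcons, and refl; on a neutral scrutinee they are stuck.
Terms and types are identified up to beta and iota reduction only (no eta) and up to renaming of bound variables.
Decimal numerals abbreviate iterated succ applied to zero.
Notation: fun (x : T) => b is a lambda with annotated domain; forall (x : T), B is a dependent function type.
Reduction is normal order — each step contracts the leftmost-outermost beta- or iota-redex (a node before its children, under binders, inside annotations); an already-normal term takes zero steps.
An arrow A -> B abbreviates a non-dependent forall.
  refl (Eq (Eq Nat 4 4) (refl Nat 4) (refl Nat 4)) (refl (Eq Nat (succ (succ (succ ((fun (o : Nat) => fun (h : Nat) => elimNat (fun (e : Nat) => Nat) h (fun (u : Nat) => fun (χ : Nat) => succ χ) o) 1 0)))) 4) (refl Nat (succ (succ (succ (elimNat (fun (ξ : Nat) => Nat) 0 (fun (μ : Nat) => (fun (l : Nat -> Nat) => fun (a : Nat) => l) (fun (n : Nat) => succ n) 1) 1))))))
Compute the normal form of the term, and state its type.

resulting normal form:
  refl (Eq (Eq Nat 4 4) (refl Nat 4) (refl Nat 4)) (refl (Eq Nat 4 4) (refl Nat 4))
type:
  Eq (Eq (Eq Nat 4 4) (refl Nat 4) (refl Nat 4)) (refl (Eq Nat 4 4) (refl Nat 4)) (refl (Eq Nat 4 4) (refl Nat 4))


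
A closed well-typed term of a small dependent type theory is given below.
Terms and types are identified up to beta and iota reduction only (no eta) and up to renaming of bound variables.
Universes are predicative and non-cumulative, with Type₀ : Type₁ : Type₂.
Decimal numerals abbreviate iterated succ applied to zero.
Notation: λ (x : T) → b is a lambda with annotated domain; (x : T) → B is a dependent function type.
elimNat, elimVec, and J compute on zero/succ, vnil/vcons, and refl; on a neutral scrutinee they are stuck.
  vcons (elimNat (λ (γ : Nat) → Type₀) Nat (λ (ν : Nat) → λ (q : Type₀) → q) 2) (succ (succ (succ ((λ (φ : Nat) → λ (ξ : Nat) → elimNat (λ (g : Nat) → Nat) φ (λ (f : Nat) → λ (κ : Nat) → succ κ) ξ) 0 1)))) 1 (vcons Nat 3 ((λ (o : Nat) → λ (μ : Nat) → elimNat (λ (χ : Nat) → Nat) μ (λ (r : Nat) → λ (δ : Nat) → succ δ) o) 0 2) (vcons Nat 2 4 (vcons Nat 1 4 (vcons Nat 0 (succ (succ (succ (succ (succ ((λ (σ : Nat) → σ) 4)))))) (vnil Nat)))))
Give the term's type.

the term's type:
  Vec Nat 5


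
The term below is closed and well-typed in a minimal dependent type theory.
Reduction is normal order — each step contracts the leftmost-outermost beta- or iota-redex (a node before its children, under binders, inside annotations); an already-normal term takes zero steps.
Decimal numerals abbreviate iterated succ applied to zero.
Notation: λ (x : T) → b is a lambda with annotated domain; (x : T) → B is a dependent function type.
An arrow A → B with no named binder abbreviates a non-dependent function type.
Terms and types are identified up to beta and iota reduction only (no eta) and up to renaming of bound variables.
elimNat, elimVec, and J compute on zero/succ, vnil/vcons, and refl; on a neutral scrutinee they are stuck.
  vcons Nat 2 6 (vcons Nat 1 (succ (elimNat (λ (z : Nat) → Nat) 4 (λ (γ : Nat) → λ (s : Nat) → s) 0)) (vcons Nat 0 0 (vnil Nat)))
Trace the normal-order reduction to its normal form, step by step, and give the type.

normal-order reduction sequence:
  vcons Nat 2 6 (vcons Nat 1 (succ (elimNat (λ (z : Nat) → Nat) 4 (λ (γ : Nat) → λ (s : Nat) → s) 0)) (vcons Nat 0 0 (vnil Nat)))
  ~> vcons Nat 2 6 (vcons Nat 1 5 (vcons Nat 0 0 (vnil Nat)))
type:
  Vec Nat 3


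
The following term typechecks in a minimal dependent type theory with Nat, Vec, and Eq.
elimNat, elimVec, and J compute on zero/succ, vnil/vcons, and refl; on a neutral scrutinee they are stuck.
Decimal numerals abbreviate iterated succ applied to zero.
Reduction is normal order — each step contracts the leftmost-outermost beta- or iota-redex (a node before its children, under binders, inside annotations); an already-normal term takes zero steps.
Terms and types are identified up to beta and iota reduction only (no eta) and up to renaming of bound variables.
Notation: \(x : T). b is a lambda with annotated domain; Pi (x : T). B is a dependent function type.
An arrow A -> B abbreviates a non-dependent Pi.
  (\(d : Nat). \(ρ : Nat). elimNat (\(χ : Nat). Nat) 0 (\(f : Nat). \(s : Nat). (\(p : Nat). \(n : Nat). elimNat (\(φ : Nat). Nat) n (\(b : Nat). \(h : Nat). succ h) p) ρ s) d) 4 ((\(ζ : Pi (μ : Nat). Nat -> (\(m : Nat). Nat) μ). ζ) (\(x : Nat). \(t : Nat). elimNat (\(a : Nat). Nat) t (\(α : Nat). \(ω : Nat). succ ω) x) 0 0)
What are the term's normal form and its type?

reduced normal form:
  0
inferred type:
  Nat
observation: the leftmost-outermost redex is a beta-redex, and normalization takes 43 steps.


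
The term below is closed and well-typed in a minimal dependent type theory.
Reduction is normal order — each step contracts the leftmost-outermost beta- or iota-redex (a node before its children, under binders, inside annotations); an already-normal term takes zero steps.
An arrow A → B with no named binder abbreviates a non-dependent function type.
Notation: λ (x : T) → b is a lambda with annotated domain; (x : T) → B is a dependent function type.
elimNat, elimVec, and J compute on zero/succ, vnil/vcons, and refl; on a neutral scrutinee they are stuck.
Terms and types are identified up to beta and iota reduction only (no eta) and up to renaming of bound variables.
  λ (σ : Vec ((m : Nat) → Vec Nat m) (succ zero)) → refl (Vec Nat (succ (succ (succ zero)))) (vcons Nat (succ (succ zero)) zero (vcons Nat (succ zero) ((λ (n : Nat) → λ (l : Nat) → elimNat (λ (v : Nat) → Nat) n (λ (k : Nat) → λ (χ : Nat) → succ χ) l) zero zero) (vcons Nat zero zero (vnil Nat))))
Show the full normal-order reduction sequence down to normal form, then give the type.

normal-order reduction:
  λ (σ : Vec ((m : Nat) → Vec Nat m) (succ zero)) → refl (Vec Nat (succ (succ (succ zero)))) (vcons Nat (succ (succ zero)) zero (vcons Nat (succ zero) ((λ (n : Nat) → λ (l : Nat) → elimNat (λ (v : Nat) → Nat) n (λ (k : Nat) → λ (χ : Nat) → succ χ) l) zero zero) (vcons Nat zero zero (vnil Nat))))
  ~> λ (σ : Vec ((m : Nat) → Vec Nat m) (succ zero)) → refl (Vec Nat (succ (succ (succ zero)))) (vcons Nat (succ (succ zero)) zero (vcons Nat (succ zero) ((λ (n : Nat) → elimNat (λ (l : Nat) → Nat) zero (λ (v : Nat) → λ (k : Nat) → succ k) n) zero) (vcons Nat zero zero (vnil Nat))))
  ~> λ (σ : Vec ((m : Nat) → Vec Nat m) (succ zero)) → refl (Vec Nat (succ (succ (succ zero)))) (vcons Nat (succ (succ zero)) zero (vcons Nat (succ zero) (elimNat (λ (n : Nat) → Nat) zero (λ (l : Nat) → λ (v : Nat) → succ v) zero) (vcons Nat zero zero (vnil Nat))))
  ~> λ (σ : Vec ((m : Nat) → Vec Nat m) (succ zero)) → refl (Vec Nat (succ (succ (succ zero)))) (vcons Nat (succ (succ zero)) zero (vcons Nat (succ zero) zero (vcons Nat zero zero (vnil Nat))))
type:
  Vec ((σ : Nat) → Vec Nat σ) (succ zero) → Eq (Vec Nat (succ (succ (succ zero)))) (vcons Nat (succ (succ zero)) zero (vcons Nat (succ zero) zero (vcons Nat zero zero (vnil Nat)))) (vcons Nat (succ (succ zero)) zero (vcons Nat (succ zero) zero (vcons Nat zero zero (vnil Nat))))


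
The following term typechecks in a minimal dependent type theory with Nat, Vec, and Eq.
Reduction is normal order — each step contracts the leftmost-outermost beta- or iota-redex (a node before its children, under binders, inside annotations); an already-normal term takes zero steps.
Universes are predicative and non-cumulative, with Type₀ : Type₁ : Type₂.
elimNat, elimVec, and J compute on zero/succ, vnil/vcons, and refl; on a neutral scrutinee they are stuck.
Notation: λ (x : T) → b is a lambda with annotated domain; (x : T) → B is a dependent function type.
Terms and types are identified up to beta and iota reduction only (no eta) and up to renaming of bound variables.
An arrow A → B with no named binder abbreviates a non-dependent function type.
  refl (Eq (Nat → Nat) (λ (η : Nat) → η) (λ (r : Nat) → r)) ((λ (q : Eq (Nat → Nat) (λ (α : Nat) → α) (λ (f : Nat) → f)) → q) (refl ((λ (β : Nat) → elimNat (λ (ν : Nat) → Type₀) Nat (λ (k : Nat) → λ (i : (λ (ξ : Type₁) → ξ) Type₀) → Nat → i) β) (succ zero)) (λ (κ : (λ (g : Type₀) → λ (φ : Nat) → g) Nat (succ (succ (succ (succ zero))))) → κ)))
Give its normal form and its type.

reduced normal form:
  refl (Eq (Nat → Nat) (λ (η : Nat) → η) (λ (r : Nat) → r)) (refl (Nat → Nat) (λ (q : Nat) → q))
inferred type:
  Eq (Eq (Nat → Nat) (λ (η : Nat) → η) (λ (r : Nat) → r)) (refl (Nat → Nat) (λ (q : Nat) → q)) (refl (Nat → Nat) (λ (α : Nat) → α))
observation: reduction starts at a beta-redex, and 8 normal-order steps reach the normal form.


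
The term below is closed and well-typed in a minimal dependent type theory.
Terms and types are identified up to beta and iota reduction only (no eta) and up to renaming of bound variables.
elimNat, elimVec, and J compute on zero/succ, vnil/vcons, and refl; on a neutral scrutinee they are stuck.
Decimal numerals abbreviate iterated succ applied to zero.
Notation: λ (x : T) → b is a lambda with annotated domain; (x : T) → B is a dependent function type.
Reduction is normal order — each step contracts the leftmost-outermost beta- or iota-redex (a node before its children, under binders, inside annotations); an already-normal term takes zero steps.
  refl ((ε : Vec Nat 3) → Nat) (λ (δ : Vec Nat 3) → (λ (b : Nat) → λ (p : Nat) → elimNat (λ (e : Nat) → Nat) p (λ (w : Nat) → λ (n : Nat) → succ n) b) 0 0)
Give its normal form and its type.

resulting normal form:
  refl ((ε : Vec Nat 3) → Nat) (λ (δ : Vec Nat 3) → 0)
type:
  Eq ((ε : Vec Nat 3) → Nat) (λ (δ : Vec Nat 3) → 0) (λ (b : Vec Nat 3) → 0)


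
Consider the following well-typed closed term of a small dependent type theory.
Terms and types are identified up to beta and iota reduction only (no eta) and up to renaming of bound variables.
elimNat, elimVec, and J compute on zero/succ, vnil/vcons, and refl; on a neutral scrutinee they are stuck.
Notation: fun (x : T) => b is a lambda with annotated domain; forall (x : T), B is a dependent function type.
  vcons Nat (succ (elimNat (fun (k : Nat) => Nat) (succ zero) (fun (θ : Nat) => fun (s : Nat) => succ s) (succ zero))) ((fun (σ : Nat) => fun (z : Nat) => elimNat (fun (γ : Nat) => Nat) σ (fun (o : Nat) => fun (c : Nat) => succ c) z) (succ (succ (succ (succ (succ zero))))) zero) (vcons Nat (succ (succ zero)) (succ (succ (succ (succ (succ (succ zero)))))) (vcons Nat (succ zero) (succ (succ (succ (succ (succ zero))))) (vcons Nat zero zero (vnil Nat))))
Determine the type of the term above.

inferred type:
  Vec Nat (succ (succ (succ (succ zero))))


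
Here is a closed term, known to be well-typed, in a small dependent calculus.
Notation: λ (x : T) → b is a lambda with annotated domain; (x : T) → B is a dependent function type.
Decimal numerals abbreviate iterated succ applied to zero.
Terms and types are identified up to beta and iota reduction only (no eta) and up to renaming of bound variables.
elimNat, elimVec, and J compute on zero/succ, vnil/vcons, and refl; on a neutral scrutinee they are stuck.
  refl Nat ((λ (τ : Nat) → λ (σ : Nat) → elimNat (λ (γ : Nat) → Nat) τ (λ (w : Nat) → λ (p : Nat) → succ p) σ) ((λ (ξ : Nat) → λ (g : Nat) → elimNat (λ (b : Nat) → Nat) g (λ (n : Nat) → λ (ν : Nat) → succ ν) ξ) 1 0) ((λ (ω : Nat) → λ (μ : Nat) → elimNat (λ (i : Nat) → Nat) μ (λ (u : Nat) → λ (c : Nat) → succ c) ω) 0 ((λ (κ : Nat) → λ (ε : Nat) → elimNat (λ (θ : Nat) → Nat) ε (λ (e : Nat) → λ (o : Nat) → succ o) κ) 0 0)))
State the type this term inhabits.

type:
  Eq Nat 1 1


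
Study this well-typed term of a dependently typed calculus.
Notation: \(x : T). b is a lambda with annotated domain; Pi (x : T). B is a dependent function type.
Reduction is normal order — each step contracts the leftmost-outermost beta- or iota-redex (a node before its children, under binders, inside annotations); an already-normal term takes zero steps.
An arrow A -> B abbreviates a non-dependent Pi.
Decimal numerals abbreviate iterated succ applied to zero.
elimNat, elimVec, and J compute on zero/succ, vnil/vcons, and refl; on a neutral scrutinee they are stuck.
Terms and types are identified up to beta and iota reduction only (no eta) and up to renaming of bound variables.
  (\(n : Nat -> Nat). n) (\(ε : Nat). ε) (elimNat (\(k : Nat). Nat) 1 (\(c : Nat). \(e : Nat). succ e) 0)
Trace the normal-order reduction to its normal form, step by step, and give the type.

normal-order reduction sequence:
  (\(n : Nat -> Nat). n) (\(ε : Nat). ε) (elimNat (\(k : Nat). Nat) 1 (\(c : Nat). \(e : Nat). succ e) 0)
  ~> (\(n : Nat). n) (elimNat (\(ε : Nat). Nat) 1 (\(k : Nat). \(c : Nat). succ c) 0)
  ~> elimNat (\(n : Nat). Nat) 1 (\(ε : Nat). \(k : Nat). succ k) 0
  ~> 1
type:
  Nat
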